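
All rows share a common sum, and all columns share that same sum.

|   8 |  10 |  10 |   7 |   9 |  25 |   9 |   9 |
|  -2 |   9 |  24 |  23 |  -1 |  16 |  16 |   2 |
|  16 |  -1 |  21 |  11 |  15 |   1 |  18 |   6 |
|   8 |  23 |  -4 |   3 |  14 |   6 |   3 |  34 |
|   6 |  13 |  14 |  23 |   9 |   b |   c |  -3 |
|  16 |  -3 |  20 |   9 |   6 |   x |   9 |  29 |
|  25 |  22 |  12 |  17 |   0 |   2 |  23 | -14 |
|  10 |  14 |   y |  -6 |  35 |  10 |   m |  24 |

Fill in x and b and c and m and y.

x = 1, b = 26, c = -1, m = 10, y = -10

Rows 1 and 2 both sum to 87, so that's the common total.
The known cells in row 6 total 86, leaving 87 − 86 = 1 for the blank.
The known cells in column 6 total 61, leaving 87 − 61 = 26 for the blank.
The known cells in row 5 total 88, leaving 87 − 88 = -1 for the blank.
The known cells in column 7 total 77, leaving 87 − 77 = 10 for the blank.
The known cells in row 8 total 97, leaving 87 − 97 = -10 for the blank.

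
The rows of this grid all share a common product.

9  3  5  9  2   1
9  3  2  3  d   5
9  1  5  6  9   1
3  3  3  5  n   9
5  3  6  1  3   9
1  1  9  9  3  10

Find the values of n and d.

n = 2, d = 3

Rows 3 and 5 each multiply to 2430, so every row has product 2430.
Row 4: 3×3×3×5×9 = 1215, so the missing entry is 2430 ÷ 1215 = 2.
Row 2: 9×3×2×3×5 = 810, so the missing entry is 2430 ÷ 810 = 3.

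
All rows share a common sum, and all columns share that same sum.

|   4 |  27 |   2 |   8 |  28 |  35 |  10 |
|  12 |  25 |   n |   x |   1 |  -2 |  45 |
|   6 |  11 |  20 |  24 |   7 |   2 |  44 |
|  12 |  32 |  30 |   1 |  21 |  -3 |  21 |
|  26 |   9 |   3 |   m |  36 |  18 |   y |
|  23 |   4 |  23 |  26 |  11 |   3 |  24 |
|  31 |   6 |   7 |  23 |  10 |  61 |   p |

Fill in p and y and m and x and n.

p = -24, y = -6, m = 28, x = 4, n = 29

Rows 1 and 3 both sum to 114, so that's the common total.
Column 3: 2 + 20 + 30 + 3 + 23 + 7 = 85, so its missing entry is 114 − 85 = 29.
Row 7: 31 + 6 + 7 + 23 + 10 + 61 = 138, so its missing entry is 114 − 138 = -24.
Column 7: 10 + 45 + 44 + 21 + 24 − 24 = 120, so its missing entry is 114 − 120 = -6.
Row 5: 26 + 9 + 3 + 36 + 18 − 6 = 86, so its missing entry is 114 − 86 = 28.
Row 2: 12 + 25 + 29 + 1 − 2 + 45 = 110, so its missing entry is 114 − 110 = 4.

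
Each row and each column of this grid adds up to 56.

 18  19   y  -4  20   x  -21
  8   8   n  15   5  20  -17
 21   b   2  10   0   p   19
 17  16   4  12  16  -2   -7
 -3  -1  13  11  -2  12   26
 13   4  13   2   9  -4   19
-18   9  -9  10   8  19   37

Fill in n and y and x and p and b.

The known cells in row 2 total 39, leaving 56 − 39 = 17 for the blank.
The known cells in column 2 total 55, leaving 56 − 55 = 1 for the blank.
The known cells in column 3 total 40, leaving 56 − 40 = 16 for the blank.
The known cells in row 1 total 48, leaving 56 − 48 = 8 for the blank.
The known cells in row 3 total 53, leaving 56 − 53 = 3 for the blank.

n = 17, y = 16, x = 8, p = 3, b = 1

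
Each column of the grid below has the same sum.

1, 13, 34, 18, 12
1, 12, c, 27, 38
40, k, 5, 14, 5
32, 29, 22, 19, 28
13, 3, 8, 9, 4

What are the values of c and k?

Column 4 sums to 87 and so does column 5; that's the common total.
In column 3 the known cells total 69, leaving 87 − 69 = 18.
In column 2 the known cells total 57, leaving 87 − 57 = 30.

c = 18, k = 30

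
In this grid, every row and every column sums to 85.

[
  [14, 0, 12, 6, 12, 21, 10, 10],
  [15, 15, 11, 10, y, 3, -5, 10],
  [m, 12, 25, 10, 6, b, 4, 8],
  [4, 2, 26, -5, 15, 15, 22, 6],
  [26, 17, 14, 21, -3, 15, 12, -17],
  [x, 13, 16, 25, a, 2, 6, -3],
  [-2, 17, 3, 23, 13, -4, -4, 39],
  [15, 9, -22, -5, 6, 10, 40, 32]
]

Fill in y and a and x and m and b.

Row 2 has 15 + 15 + 11 + 10 + 3 − 5 + 10 = 59; the blank must be 85 − 59 = 26.
Column 5 has 12 + 26 + 6 + 15 − 3 + 13 + 6 = 75; the blank must be 85 − 75 = 10.
Row 6 has 13 + 16 + 25 + 10 + 2 + 6 − 3 = 69; the blank must be 85 − 69 = 16.
Column 1 has 14 + 15 + 4 + 26 + 16 − 2 + 15 = 88; the blank must be 85 − 88 = -3.
Row 3 has -3 + 12 + 25 + 10 + 6 + 4 + 8 = 62; the blank must be 85 − 62 = 23.

y = 26, a = 10, x = 16, m = -3, b = 23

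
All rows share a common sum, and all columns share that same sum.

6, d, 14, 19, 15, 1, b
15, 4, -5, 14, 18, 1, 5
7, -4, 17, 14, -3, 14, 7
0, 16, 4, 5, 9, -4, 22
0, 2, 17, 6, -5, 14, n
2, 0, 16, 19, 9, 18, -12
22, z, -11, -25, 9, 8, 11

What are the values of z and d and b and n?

Rows 2 and 3 both sum to 52, so that's the common total.
Row 7 has 22 − 11 − 25 + 9 + 8 + 11 = 14; the blank must be 52 − 14 = 38.
Column 2 has 4 − 4 + 16 + 2 + 0 + 38 = 56; the blank must be 52 − 56 = -4.
Row 5 has 0 + 2 + 17 + 6 − 5 + 14 = 34; the blank must be 52 − 34 = 18.
Row 1 has 6 − 4 + 14 + 19 + 15 + 1 = 51; the blank must be 52 − 51 = 1.

z = 38, d = -4, b = 1, n = 18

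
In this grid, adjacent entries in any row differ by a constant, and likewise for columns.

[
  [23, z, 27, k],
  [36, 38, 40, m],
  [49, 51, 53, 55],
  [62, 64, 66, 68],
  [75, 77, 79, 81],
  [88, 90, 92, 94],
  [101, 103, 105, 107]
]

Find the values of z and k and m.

z = 25, k = 29, m = 42

Along each row the entries change by 2 per step; down each column they change by 13.
Row 1: from 23 at column 1, stepping by 2 to column 2 gives 25.
Row 1: from 23 at column 1, stepping by 2 to column 4 gives 29.
Row 2: from 36 at column 1, stepping by 2 to column 4 gives 42.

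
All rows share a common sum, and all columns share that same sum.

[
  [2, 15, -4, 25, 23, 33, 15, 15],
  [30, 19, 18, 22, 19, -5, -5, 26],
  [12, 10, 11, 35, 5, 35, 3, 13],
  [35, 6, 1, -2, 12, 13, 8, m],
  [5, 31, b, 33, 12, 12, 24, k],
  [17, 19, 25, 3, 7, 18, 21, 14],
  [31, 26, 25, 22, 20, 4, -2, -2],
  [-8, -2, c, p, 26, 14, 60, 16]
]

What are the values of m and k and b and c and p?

Rows 1 and 2 both sum to 124, so that's the common total.
Row 4: 35 + 6 + 1 − 2 + 12 + 13 + 8 = 73, so its missing entry is 124 − 73 = 51.
Column 4: 25 + 22 + 35 − 2 + 33 + 3 + 22 = 138, so its missing entry is 124 − 138 = -14.
Row 8: -8 − 2 − 14 + 26 + 14 + 60 + 16 = 92, so its missing entry is 124 − 92 = 32.
Column 3: -4 + 18 + 11 + 1 + 25 + 25 + 32 = 108, so its missing entry is 124 − 108 = 16.
Row 5: 5 + 31 + 16 + 33 + 12 + 12 + 24 = 133, so its missing entry is 124 − 133 = -9.

m = 51, k = -9, b = 16, c = 32, p = -14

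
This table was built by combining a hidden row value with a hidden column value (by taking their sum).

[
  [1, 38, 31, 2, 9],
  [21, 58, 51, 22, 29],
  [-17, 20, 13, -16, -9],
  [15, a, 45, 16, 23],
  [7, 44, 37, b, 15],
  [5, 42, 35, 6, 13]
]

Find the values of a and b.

The difference between any two rows is the same in every column — this is an addition table with the headers hidden.
Row 4 minus row 1 is 45 − 31 = 14, so its entry in column 2 is 38 + 14 = 52.
Row 5 minus row 1 is 37 − 31 = 6, so its entry in column 4 is 2 + 6 = 8.

a = 52, b = 8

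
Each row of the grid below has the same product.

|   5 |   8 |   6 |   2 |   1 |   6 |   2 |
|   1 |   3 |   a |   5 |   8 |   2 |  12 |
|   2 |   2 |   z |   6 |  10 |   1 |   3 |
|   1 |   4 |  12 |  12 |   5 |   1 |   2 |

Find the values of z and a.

Rows 1 and 4 each multiply to 5760, so every row has product 5760.
Row 3: 2×2×6×10×1×3 = 720, so the missing entry is 5760 ÷ 720 = 8.
Row 2: 1×3×5×8×2×12 = 2880, so the missing entry is 5760 ÷ 2880 = 2.

z = 8, a = 2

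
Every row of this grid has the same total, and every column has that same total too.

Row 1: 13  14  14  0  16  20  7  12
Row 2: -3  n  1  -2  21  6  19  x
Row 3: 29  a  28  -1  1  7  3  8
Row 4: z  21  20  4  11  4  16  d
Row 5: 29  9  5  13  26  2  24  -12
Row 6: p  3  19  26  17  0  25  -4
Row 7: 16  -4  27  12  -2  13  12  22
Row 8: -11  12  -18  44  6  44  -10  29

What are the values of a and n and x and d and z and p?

Rows 1 and 5 both sum to 96, so that's the common total.
Row 3 has 29 + 28 − 1 + 1 + 7 + 3 + 8 = 75; the blank must be 96 − 75 = 21.
Column 2 has 14 + 21 + 21 + 9 + 3 − 4 + 12 = 76; the blank must be 96 − 76 = 20.
Row 2 has -3 + 20 + 1 − 2 + 21 + 6 + 19 = 62; the blank must be 96 − 62 = 34.
Column 8 has 12 + 34 + 8 − 12 − 4 + 22 + 29 = 89; the blank must be 96 − 89 = 7.
Row 4 has 21 + 20 + 4 + 11 + 4 + 16 + 7 = 83; the blank must be 96 − 83 = 13.
Row 6 has 3 + 19 + 26 + 17 + 0 + 25 − 4 = 86; the blank must be 96 − 86 = 10.

a = 21, n = 20, x = 34, d = 7, z = 13, p = 10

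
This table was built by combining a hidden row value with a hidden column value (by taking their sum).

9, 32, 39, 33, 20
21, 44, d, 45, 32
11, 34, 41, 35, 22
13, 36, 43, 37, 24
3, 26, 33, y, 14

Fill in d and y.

d = 51, y = 27

The difference between any two rows is the same in every column — this is an addition table with the headers hidden.
Row 2 minus row 1 is 44 − 32 = 12, so its entry in column 3 is 39 + 12 = 51.
Row 5 minus row 1 is 26 − 32 = -6, so its entry in column 4 is 33 + (-6) = 27.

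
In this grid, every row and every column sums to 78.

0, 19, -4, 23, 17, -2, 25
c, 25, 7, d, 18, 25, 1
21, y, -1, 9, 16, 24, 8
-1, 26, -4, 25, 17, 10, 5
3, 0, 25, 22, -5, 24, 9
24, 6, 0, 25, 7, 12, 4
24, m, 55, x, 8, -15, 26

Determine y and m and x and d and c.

y = 1, m = 1, x = -21, d = -5, c = 7

The known cells in row 3 total 77, leaving 78 − 77 = 1 for the blank.
The known cells in column 2 total 77, leaving 78 − 77 = 1 for the blank.
The known cells in column 1 total 71, leaving 78 − 71 = 7 for the blank.
The known cells in row 7 total 99, leaving 78 − 99 = -21 for the blank.
The known cells in row 2 total 83, leaving 78 − 83 = -5 for the blank.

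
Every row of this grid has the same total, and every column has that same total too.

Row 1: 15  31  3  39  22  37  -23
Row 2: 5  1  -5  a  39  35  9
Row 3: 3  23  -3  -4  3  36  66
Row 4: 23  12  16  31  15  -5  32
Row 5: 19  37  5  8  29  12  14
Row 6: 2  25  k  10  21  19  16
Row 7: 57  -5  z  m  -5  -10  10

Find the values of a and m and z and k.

a = 40, m = 0, z = 77, k = 31

Rows 1 and 3 both sum to 124, so that's the common total.
Row 2 has 5 + 1 − 5 + 39 + 35 + 9 = 84; the blank must be 124 − 84 = 40.
Column 4 has 39 + 40 − 4 + 31 + 8 + 10 = 124; the blank must be 124 − 124 = 0.
Row 7 has 57 − 5 + 0 − 5 − 10 + 10 = 47; the blank must be 124 − 47 = 77.
Row 6 has 2 + 25 + 10 + 21 + 19 + 16 = 93; the blank must be 124 − 93 = 31.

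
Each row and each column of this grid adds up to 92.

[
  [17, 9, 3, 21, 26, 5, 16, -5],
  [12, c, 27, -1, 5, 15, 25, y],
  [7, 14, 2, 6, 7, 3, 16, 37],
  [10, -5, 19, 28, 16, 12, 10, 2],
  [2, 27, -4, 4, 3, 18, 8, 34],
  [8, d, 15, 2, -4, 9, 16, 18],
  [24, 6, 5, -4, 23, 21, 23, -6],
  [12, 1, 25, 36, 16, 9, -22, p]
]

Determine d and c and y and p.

Row 6 has 8 + 15 + 2 − 4 + 9 + 16 + 18 = 64; the blank must be 92 − 64 = 28.
Column 2 has 9 + 14 − 5 + 27 + 28 + 6 + 1 = 80; the blank must be 92 − 80 = 12.
Row 2 has 12 + 12 + 27 − 1 + 5 + 15 + 25 = 95; the blank must be 92 − 95 = -3.
Row 8 has 12 + 1 + 25 + 36 + 16 + 9 − 22 = 77; the blank must be 92 − 77 = 15.

d = 28, c = 12, y = -3, p = 15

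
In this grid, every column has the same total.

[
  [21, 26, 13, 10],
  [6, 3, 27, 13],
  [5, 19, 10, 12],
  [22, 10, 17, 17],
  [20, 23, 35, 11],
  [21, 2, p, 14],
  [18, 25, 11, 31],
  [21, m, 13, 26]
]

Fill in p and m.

p = 8, m = 26

Column 1 sums to 134 and so does column 4; that's the common total.
In column 3 the known cells total 126, leaving 134 − 126 = 8.
In column 2 the known cells total 108, leaving 134 − 108 = 26.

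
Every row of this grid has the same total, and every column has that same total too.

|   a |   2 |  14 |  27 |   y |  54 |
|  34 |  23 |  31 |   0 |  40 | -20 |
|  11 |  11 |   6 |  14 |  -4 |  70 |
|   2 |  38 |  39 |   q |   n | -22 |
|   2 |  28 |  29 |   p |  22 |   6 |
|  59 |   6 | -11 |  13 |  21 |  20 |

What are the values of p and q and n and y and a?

Rows 2 and 3 both sum to 108, so that's the common total.
Column 1 has 34 + 11 + 2 + 2 + 59 = 108; the blank must be 108 − 108 = 0.
Row 1 has 0 + 2 + 14 + 27 + 54 = 97; the blank must be 108 − 97 = 11.
Column 5 has 11 + 40 − 4 + 22 + 21 = 90; the blank must be 108 − 90 = 18.
Row 5 has 2 + 28 + 29 + 22 + 6 = 87; the blank must be 108 − 87 = 21.
Row 4 has 2 + 38 + 39 + 18 − 22 = 75; the blank must be 108 − 75 = 33.

p = 21, q = 33, n = 18, y = 11, a = 0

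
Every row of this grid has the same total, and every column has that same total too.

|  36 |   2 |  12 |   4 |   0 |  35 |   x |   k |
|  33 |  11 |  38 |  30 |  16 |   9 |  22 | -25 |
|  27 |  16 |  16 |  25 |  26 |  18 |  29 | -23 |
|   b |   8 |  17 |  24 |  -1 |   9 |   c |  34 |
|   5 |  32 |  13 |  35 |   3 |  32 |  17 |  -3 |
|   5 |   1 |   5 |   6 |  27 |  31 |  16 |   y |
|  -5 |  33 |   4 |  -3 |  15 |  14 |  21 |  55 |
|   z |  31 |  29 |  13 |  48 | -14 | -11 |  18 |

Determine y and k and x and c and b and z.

Rows 2 and 3 both sum to 134, so that's the common total.
Row 8: 31 + 29 + 13 + 48 − 14 − 11 + 18 = 114, so its missing entry is 134 − 114 = 20.
Row 6: 5 + 1 + 5 + 6 + 27 + 31 + 16 = 91, so its missing entry is 134 − 91 = 43.
Column 8: -25 − 23 + 34 − 3 + 43 + 55 + 18 = 99, so its missing entry is 134 − 99 = 35.
Column 1: 36 + 33 + 27 + 5 + 5 − 5 + 20 = 121, so its missing entry is 134 − 121 = 13.
Row 1: 36 + 2 + 12 + 4 + 0 + 35 + 35 = 124, so its missing entry is 134 − 124 = 10.
Row 4: 13 + 8 + 17 + 24 − 1 + 9 + 34 = 104, so its missing entry is 134 − 104 = 30.

y = 43, k = 35, x = 10, c = 30, b = 13, z = 20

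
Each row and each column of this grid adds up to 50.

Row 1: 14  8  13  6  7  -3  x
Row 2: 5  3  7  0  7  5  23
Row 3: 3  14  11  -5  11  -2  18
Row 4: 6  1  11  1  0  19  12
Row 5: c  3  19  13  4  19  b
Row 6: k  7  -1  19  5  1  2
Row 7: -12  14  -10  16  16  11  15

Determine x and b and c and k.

x = 5, b = -25, c = 17, k = 17

Row 6: 7 − 1 + 19 + 5 + 1 + 2 = 33, so its missing entry is 50 − 33 = 17.
Column 1: 14 + 5 + 3 + 6 + 17 − 12 = 33, so its missing entry is 50 − 33 = 17.
Row 5: 17 + 3 + 19 + 13 + 4 + 19 = 75, so its missing entry is 50 − 75 = -25.
Row 1: 14 + 8 + 13 + 6 + 7 − 3 = 45, so its missing entry is 50 − 45 = 5.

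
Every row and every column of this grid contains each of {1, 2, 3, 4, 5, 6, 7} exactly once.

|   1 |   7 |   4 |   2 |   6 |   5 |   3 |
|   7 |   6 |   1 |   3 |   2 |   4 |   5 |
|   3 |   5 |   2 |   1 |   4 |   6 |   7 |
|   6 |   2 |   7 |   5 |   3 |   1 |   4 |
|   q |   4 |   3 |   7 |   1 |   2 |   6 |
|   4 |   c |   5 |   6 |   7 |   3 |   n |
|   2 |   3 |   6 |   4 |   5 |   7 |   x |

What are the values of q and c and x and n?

At (row 7, col 7): row 7 already has {2, 3, 4, 5, 6, 7}, so the value is 1.
For row 5, column 1: row 5 already has {1, 2, 3, 4, 6, 7}; that leaves 5.
For row 6, column 7: column 7 already has {1, 3, 4, 5, 6, 7}; that leaves 2.
For row 6, column 2: row 6 already has {2, 3, 4, 5, 6, 7}; that leaves 1.

q = 5, c = 1, x = 1, n = 2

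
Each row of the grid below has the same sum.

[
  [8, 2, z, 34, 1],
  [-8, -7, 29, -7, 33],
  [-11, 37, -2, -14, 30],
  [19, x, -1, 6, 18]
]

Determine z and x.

z = -5, x = -2

The complete rows each total 40.
Row 1 is missing 40 − 45 = -5 (since 8 + 2 + 34 + 1 = 45).
Row 4 is missing 40 − 42 = -2 (since 19 − 1 + 6 + 18 = 42).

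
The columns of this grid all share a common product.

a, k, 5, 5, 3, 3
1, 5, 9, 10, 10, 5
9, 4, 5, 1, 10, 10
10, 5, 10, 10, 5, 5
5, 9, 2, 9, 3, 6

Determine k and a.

Columns 3 and 6 each multiply to 4500, so every column has product 4500.
Column 2: 5×4×5×9 = 900, so the missing entry is 4500 ÷ 900 = 5.
Column 1: 1×9×10×5 = 450, so the missing entry is 4500 ÷ 450 = 10.

k = 5, a = 10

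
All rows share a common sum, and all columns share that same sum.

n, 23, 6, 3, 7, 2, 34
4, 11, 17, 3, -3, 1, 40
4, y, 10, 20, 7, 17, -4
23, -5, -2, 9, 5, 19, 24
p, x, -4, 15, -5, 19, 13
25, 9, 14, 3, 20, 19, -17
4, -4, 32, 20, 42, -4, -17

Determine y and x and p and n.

y = 19, x = 20, p = 15, n = -2

Rows 2 and 4 both sum to 73, so that's the common total.
Row 3: 4 + 10 + 20 + 7 + 17 − 4 = 54, so its missing entry is 73 − 54 = 19.
Column 2: 23 + 11 + 19 − 5 + 9 − 4 = 53, so its missing entry is 73 − 53 = 20.
Row 5: 20 − 4 + 15 − 5 + 19 + 13 = 58, so its missing entry is 73 − 58 = 15.
Row 1: 23 + 6 + 3 + 7 + 2 + 34 = 75, so its missing entry is 73 − 75 = -2.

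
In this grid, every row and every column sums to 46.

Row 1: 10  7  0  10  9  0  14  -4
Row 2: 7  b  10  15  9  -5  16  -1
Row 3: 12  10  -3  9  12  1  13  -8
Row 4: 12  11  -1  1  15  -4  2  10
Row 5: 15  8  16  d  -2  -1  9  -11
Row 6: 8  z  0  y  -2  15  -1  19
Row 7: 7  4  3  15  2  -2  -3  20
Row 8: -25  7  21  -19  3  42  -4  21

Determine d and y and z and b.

Row 2 has 7 + 10 + 15 + 9 − 5 + 16 − 1 = 51; the blank must be 46 − 51 = -5.
Column 2 has 7 − 5 + 10 + 11 + 8 + 4 + 7 = 42; the blank must be 46 − 42 = 4.
Row 6 has 8 + 4 + 0 − 2 + 15 − 1 + 19 = 43; the blank must be 46 − 43 = 3.
Row 5 has 15 + 8 + 16 − 2 − 1 + 9 − 11 = 34; the blank must be 46 − 34 = 12.

d = 12, y = 3, z = 4, b = -5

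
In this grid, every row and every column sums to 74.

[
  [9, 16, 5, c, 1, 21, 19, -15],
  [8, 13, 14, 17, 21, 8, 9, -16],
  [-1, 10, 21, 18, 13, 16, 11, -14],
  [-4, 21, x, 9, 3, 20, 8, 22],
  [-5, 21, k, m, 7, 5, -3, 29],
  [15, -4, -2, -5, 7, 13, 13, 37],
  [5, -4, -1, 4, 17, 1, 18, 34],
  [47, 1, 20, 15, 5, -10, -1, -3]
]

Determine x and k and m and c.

x = -5, k = 22, m = -2, c = 18

Row 4 has -4 + 21 + 9 + 3 + 20 + 8 + 22 = 79; the blank must be 74 − 79 = -5.
Row 1 has 9 + 16 + 5 + 1 + 21 + 19 − 15 = 56; the blank must be 74 − 56 = 18.
Column 3 has 5 + 14 + 21 − 5 − 2 − 1 + 20 = 52; the blank must be 74 − 52 = 22.
Row 5 has -5 + 21 + 22 + 7 + 5 − 3 + 29 = 76; the blank must be 74 − 76 = -2.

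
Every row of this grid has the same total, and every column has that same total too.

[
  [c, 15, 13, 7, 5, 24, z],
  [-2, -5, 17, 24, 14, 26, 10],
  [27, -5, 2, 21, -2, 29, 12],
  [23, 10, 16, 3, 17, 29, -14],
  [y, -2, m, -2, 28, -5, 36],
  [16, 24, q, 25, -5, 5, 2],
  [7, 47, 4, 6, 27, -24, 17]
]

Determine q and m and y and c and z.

Rows 2 and 3 both sum to 84, so that's the common total.
Column 7: 10 + 12 − 14 + 36 + 2 + 17 = 63, so its missing entry is 84 − 63 = 21.
Row 1: 15 + 13 + 7 + 5 + 24 + 21 = 85, so its missing entry is 84 − 85 = -1.
Column 1: -1 − 2 + 27 + 23 + 16 + 7 = 70, so its missing entry is 84 − 70 = 14.
Row 5: 14 − 2 − 2 + 28 − 5 + 36 = 69, so its missing entry is 84 − 69 = 15.
Row 6: 16 + 24 + 25 − 5 + 5 + 2 = 67, so its missing entry is 84 − 67 = 17.

q = 17, m = 15, y = 14, c = -1, z = 21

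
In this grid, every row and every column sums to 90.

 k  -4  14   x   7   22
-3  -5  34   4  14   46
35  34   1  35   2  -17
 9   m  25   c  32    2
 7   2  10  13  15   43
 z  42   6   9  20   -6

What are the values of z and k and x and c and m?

z = 19, k = 23, x = 28, c = 1, m = 21

Column 2 has -4 − 5 + 34 + 2 + 42 = 69; the blank must be 90 − 69 = 21.
Row 4 has 9 + 21 + 25 + 32 + 2 = 89; the blank must be 90 − 89 = 1.
Column 4 has 4 + 35 + 1 + 13 + 9 = 62; the blank must be 90 − 62 = 28.
Row 1 has -4 + 14 + 28 + 7 + 22 = 67; the blank must be 90 − 67 = 23.
Row 6 has 42 + 6 + 9 + 20 − 6 = 71; the blank must be 90 − 71 = 19.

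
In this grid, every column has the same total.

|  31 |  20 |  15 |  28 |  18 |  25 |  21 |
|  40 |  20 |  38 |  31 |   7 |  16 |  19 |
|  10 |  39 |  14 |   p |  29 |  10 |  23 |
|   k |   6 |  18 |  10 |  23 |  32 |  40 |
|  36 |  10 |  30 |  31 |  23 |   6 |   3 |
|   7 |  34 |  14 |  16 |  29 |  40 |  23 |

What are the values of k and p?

k = 5, p = 13

The complete columns each total 129.
Column 1 is missing 129 − 124 = 5 (since 31 + 40 + 10 + 36 + 7 = 124).
Column 4 is missing 129 − 116 = 13 (since 28 + 31 + 10 + 31 + 16 = 116).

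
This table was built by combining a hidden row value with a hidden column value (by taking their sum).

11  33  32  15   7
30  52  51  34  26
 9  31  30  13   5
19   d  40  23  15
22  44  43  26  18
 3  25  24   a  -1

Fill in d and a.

The difference between any two rows is the same in every column — this is an addition table with the headers hidden.
Row 4 minus row 1 is 19 − 11 = 8, so its entry in column 2 is 33 + 8 = 41.
Row 6 minus row 1 is 3 − 11 = -8, so its entry in column 4 is 15 + (-8) = 7.

d = 41, a = 7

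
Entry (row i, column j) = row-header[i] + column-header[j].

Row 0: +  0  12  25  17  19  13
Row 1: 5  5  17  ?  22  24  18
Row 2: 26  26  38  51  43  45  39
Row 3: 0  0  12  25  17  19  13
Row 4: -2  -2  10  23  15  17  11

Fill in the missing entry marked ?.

5 + 25 = 30.

30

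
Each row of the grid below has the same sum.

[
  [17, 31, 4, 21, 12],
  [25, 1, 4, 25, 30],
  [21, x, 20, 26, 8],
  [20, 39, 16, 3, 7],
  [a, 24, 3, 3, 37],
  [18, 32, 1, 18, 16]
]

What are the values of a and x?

a = 18, x = 10

Row 1 sums to 85 and so does row 2; that's the common total.
In row 5 the known cells total 67, leaving 85 − 67 = 18.
In row 3 the known cells total 75, leaving 85 − 75 = 10.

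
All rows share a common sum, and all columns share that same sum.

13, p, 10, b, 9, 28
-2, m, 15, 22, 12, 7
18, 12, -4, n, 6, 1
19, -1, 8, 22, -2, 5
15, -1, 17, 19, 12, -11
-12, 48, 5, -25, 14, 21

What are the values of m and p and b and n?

Rows 4 and 5 both sum to 51, so that's the common total.
The known cells in row 2 total 54, leaving 51 − 54 = -3 for the blank.
The known cells in column 2 total 55, leaving 51 − 55 = -4 for the blank.
The known cells in row 1 total 56, leaving 51 − 56 = -5 for the blank.
The known cells in row 3 total 33, leaving 51 − 33 = 18 for the blank.

m = -3, p = -4, b = -5, n = 18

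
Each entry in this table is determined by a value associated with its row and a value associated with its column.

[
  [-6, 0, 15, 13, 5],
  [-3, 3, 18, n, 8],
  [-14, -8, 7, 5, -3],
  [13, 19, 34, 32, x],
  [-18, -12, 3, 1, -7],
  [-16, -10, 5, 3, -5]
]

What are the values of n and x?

The difference between any two rows is the same in every column — this is an addition table with the headers hidden.
Row 2 minus row 1 is -3 − (-6) = 3, so its entry in column 4 is 13 + 3 = 16.
Row 4 minus row 1 is 13 − (-6) = 19, so its entry in column 5 is 5 + 19 = 24.

n = 16, x = 24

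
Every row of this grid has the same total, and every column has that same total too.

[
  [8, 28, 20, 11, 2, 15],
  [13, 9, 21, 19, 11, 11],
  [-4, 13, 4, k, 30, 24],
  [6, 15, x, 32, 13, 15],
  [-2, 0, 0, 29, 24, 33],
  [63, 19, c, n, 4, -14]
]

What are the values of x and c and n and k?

Rows 1 and 2 both sum to 84, so that's the common total.
Row 4 has 6 + 15 + 32 + 13 + 15 = 81; the blank must be 84 − 81 = 3.
Row 3 has -4 + 13 + 4 + 30 + 24 = 67; the blank must be 84 − 67 = 17.
Column 4 has 11 + 19 + 17 + 32 + 29 = 108; the blank must be 84 − 108 = -24.
Row 6 has 63 + 19 − 24 + 4 − 14 = 48; the blank must be 84 − 48 = 36.

x = 3, c = 36, n = -24, k = 17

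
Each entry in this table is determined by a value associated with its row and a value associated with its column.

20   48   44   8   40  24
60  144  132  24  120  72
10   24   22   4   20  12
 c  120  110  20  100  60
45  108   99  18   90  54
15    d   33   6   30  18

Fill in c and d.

c = 50, d = 36

Each row is a constant multiple of every other row — this is a multiplication table with the headers hidden.
Row 4 is 60/24 = 5/2 times row 1, so its entry in column 1 is 20 × 5/2 = 50.
Row 6 is 18/24 = 3/4 times row 1, so its entry in column 2 is 48 × 3/4 = 36.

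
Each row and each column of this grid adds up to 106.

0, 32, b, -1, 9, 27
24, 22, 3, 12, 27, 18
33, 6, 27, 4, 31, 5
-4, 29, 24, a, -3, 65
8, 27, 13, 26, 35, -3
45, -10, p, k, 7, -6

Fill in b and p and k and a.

The known cells in row 1 total 67, leaving 106 − 67 = 39 for the blank.
The known cells in row 4 total 111, leaving 106 − 111 = -5 for the blank.
The known cells in column 4 total 36, leaving 106 − 36 = 70 for the blank.
The known cells in row 6 total 106, leaving 106 − 106 = 0 for the blank.

b = 39, p = 0, k = 70, a = -5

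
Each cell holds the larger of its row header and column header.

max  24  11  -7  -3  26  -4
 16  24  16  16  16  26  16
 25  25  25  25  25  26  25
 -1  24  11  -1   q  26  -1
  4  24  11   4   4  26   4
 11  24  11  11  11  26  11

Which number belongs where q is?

-1

max(-1, -3) = -1.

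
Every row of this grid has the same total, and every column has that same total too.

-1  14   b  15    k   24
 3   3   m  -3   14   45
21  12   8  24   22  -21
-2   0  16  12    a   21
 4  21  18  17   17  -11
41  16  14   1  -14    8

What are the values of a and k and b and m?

a = 19, k = 8, b = 6, m = 4

Rows 3 and 5 both sum to 66, so that's the common total.
Row 2 has 3 + 3 − 3 + 14 + 45 = 62; the blank must be 66 − 62 = 4.
Column 3 has 4 + 8 + 16 + 18 + 14 = 60; the blank must be 66 − 60 = 6.
Row 1 has -1 + 14 + 6 + 15 + 24 = 58; the blank must be 66 − 58 = 8.
Row 4 has -2 + 0 + 16 + 12 + 21 = 47; the blank must be 66 − 47 = 19.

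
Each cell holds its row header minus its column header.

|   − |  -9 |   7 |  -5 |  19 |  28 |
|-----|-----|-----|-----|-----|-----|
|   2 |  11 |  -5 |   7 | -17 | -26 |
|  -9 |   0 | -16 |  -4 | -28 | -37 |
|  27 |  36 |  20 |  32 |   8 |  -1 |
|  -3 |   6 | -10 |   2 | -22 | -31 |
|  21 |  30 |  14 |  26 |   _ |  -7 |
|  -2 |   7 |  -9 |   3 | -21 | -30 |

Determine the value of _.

21 − 19 = 2.

2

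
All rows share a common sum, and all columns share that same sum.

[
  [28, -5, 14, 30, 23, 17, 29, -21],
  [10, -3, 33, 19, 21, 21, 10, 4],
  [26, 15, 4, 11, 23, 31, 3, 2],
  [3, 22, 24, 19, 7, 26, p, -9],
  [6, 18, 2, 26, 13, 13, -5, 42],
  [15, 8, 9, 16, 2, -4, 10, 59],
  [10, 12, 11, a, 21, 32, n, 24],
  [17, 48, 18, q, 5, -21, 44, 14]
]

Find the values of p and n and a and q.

Rows 1 and 2 both sum to 115, so that's the common total.
The known cells in row 8 total 125, leaving 115 − 125 = -10 for the blank.
The known cells in column 4 total 111, leaving 115 − 111 = 4 for the blank.
The known cells in row 7 total 114, leaving 115 − 114 = 1 for the blank.
The known cells in row 4 total 92, leaving 115 − 92 = 23 for the blank.

p = 23, n = 1, a = 4, q = -10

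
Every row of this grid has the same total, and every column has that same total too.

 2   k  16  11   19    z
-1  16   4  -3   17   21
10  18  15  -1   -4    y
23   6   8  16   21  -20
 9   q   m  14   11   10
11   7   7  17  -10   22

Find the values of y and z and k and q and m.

Rows 2 and 4 both sum to 54, so that's the common total.
Column 3 has 16 + 4 + 15 + 8 + 7 = 50; the blank must be 54 − 50 = 4.
Row 3 has 10 + 18 + 15 − 1 − 4 = 38; the blank must be 54 − 38 = 16.
Column 6 has 21 + 16 − 20 + 10 + 22 = 49; the blank must be 54 − 49 = 5.
Row 1 has 2 + 16 + 11 + 19 + 5 = 53; the blank must be 54 − 53 = 1.
Row 5 has 9 + 4 + 14 + 11 + 10 = 48; the blank must be 54 − 48 = 6.

y = 16, z = 5, k = 1, q = 6, m = 4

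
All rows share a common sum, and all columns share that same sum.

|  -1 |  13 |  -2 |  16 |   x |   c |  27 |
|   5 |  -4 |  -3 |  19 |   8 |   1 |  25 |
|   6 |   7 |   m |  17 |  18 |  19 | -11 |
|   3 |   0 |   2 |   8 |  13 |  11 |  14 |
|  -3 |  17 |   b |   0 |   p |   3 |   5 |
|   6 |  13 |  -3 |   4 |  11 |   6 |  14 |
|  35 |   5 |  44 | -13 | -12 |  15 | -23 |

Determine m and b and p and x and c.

m = -5, b = 18, p = 11, x = 2, c = -4

Rows 2 and 4 both sum to 51, so that's the common total.
Column 6: 1 + 19 + 11 + 3 + 6 + 15 = 55, so its missing entry is 51 − 55 = -4.
Row 1: -1 + 13 − 2 + 16 − 4 + 27 = 49, so its missing entry is 51 − 49 = 2.
Column 5: 2 + 8 + 18 + 13 + 11 − 12 = 40, so its missing entry is 51 − 40 = 11.
Row 5: -3 + 17 + 0 + 11 + 3 + 5 = 33, so its missing entry is 51 − 33 = 18.
Row 3: 6 + 7 + 17 + 18 + 19 − 11 = 56, so its missing entry is 51 − 56 = -5.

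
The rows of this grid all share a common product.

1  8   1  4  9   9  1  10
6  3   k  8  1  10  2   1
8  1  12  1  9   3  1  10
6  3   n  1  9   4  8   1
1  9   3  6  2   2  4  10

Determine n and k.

n = 5, k = 9

Rows 1 and 5 each multiply to 25920, so every row has product 25920.
Row 4: 6×3×1×9×4×8×1 = 5184, so the missing entry is 25920 ÷ 5184 = 5.
Row 2: 6×3×8×1×10×2×1 = 2880, so the missing entry is 25920 ÷ 2880 = 9.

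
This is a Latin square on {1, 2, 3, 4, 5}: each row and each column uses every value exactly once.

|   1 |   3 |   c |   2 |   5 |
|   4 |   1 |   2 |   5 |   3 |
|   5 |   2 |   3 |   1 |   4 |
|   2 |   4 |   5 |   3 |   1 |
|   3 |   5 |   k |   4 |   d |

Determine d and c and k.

Cell (5,5): column 5 already has {1, 3, 4, 5} → 2.
Cell (1,3): row 1 already has {1, 2, 3, 5} → 4.
For row 5, column 3: row 5 already has {2, 3, 4, 5}; that leaves 1.

d = 2, c = 4, k = 1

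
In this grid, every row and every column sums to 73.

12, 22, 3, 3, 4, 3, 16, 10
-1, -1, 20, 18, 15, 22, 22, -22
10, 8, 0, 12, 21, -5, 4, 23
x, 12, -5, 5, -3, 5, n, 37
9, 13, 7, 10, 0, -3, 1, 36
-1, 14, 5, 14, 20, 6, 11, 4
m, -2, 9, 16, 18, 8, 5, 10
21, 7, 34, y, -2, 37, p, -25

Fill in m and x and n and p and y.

The known cells in row 7 total 64, leaving 73 − 64 = 9 for the blank.
The known cells in column 1 total 59, leaving 73 − 59 = 14 for the blank.
The known cells in column 4 total 78, leaving 73 − 78 = -5 for the blank.
The known cells in row 8 total 67, leaving 73 − 67 = 6 for the blank.
The known cells in row 4 total 65, leaving 73 − 65 = 8 for the blank.

m = 9, x = 14, n = 8, p = 6, y = -5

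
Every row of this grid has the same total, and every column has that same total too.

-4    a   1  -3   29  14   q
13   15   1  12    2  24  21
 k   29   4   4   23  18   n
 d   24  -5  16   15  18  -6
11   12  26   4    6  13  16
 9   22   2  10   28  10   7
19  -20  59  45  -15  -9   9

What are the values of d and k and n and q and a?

d = 26, k = 14, n = -4, q = 45, a = 6

Rows 2 and 5 both sum to 88, so that's the common total.
Column 2 has 15 + 29 + 24 + 12 + 22 − 20 = 82; the blank must be 88 − 82 = 6.
Row 1 has -4 + 6 + 1 − 3 + 29 + 14 = 43; the blank must be 88 − 43 = 45.
Row 4 has 24 − 5 + 16 + 15 + 18 − 6 = 62; the blank must be 88 − 62 = 26.
Column 1 has -4 + 13 + 26 + 11 + 9 + 19 = 74; the blank must be 88 − 74 = 14.
Row 3 has 14 + 29 + 4 + 4 + 23 + 18 = 92; the blank must be 88 − 92 = -4.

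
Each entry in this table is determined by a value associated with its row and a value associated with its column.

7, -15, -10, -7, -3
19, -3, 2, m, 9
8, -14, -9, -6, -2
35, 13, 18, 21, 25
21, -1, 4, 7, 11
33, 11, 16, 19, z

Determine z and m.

The difference between any two rows is the same in every column — this is an addition table with the headers hidden.
Row 6 minus row 1 is 33 − 7 = 26, so its entry in column 5 is -3 + 26 = 23.
Row 2 minus row 1 is 19 − 7 = 12, so its entry in column 4 is -7 + 12 = 5.

z = 23, m = 5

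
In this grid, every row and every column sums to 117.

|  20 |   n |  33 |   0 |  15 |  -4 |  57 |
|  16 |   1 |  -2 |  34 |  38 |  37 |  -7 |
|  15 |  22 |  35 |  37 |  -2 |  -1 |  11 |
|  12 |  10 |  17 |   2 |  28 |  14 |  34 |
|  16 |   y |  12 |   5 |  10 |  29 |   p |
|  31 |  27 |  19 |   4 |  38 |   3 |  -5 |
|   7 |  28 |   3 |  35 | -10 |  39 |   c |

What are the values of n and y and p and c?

Row 1 has 20 + 33 + 0 + 15 − 4 + 57 = 121; the blank must be 117 − 121 = -4.
Column 2 has -4 + 1 + 22 + 10 + 27 + 28 = 84; the blank must be 117 − 84 = 33.
Row 5 has 16 + 33 + 12 + 5 + 10 + 29 = 105; the blank must be 117 − 105 = 12.
Row 7 has 7 + 28 + 3 + 35 − 10 + 39 = 102; the blank must be 117 − 102 = 15.

n = -4, y = 33, p = 12, c = 15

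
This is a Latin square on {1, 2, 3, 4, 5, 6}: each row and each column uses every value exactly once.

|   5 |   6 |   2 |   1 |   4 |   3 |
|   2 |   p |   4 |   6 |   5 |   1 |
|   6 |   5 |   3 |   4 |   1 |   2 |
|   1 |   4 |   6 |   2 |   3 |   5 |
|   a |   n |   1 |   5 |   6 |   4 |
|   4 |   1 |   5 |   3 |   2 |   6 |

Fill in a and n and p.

a = 3, n = 2, p = 3

For row 2, column 2: row 2 already has {1, 2, 4, 5, 6}; that leaves 3.
For row 5, column 1: column 1 already has {1, 2, 4, 5, 6}; that leaves 3.
At (row 5, col 2): row 5 already has {1, 3, 4, 5, 6}, so the value is 2.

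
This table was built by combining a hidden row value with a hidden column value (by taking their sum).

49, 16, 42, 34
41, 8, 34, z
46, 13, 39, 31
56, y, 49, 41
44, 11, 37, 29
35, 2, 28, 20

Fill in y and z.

The difference between any two rows is the same in every column — this is an addition table with the headers hidden.
Row 4 minus row 1 is 56 − 49 = 7, so its entry in column 2 is 16 + 7 = 23.
Row 2 minus row 1 is 41 − 49 = -8, so its entry in column 4 is 34 + (-8) = 26.

y = 23, z = 26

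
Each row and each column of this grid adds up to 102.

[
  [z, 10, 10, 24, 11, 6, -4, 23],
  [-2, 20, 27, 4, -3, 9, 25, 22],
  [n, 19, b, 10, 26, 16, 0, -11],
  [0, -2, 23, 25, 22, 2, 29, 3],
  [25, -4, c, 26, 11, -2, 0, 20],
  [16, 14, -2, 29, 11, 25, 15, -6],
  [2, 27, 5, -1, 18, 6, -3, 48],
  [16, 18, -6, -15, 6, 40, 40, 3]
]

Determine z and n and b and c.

z = 22, n = 23, b = 19, c = 26

Row 5: 25 − 4 + 26 + 11 − 2 + 0 + 20 = 76, so its missing entry is 102 − 76 = 26.
Column 3: 10 + 27 + 23 + 26 − 2 + 5 − 6 = 83, so its missing entry is 102 − 83 = 19.
Row 3: 19 + 19 + 10 + 26 + 16 + 0 − 11 = 79, so its missing entry is 102 − 79 = 23.
Row 1: 10 + 10 + 24 + 11 + 6 − 4 + 23 = 80, so its missing entry is 102 − 80 = 22.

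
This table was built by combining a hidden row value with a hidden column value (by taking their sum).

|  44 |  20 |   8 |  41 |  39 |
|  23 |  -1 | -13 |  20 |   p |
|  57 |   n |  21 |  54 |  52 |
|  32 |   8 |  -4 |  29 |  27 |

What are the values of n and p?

n = 33, p = 18

The difference between any two rows is the same in every column — this is an addition table with the headers hidden.
Row 3 minus row 1 is 21 − 8 = 13, so its entry in column 2 is 20 + 13 = 33.
Row 2 minus row 1 is -13 − 8 = -21, so its entry in column 5 is 39 + (-21) = 18.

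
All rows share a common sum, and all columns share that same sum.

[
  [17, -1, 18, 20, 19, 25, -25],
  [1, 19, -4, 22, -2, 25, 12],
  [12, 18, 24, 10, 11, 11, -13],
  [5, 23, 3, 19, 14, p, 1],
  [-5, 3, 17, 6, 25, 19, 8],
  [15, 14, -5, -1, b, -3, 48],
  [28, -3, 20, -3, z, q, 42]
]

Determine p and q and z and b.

p = 8, q = -12, z = 1, b = 5

Rows 1 and 2 both sum to 73, so that's the common total.
Row 6: 15 + 14 − 5 − 1 − 3 + 48 = 68, so its missing entry is 73 − 68 = 5.
Column 5: 19 − 2 + 11 + 14 + 25 + 5 = 72, so its missing entry is 73 − 72 = 1.
Row 7: 28 − 3 + 20 − 3 + 1 + 42 = 85, so its missing entry is 73 − 85 = -12.
Row 4: 5 + 23 + 3 + 19 + 14 + 1 = 65, so its missing entry is 73 − 65 = 8.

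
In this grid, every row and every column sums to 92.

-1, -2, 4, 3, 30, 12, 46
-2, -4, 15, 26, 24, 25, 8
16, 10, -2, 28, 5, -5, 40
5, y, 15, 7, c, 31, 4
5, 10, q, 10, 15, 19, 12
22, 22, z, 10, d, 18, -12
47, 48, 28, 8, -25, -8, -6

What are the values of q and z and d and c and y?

The known cells in column 2 total 84, leaving 92 − 84 = 8 for the blank.
The known cells in row 4 total 70, leaving 92 − 70 = 22 for the blank.
The known cells in column 5 total 71, leaving 92 − 71 = 21 for the blank.
The known cells in row 5 total 71, leaving 92 − 71 = 21 for the blank.
The known cells in row 6 total 81, leaving 92 − 81 = 11 for the blank.

q = 21, z = 11, d = 21, c = 22, y = 8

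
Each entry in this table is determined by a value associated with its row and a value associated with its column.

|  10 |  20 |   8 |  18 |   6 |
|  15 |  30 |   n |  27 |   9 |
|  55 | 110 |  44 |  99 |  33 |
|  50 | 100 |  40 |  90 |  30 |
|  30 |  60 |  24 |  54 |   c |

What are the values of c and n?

c = 18, n = 12

Each row is a constant multiple of every other row — this is a multiplication table with the headers hidden.
Row 5 is 30/10 = 3/1 times row 1, so its entry in column 5 is 6 × 3/1 = 18.
Row 2 is 15/10 = 3/2 times row 1, so its entry in column 3 is 8 × 3/2 = 12.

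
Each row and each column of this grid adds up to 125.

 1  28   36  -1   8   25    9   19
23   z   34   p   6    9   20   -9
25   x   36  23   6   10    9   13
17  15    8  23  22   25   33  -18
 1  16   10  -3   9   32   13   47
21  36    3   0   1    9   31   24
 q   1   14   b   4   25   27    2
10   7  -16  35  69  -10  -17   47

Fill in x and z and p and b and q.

Row 3 has 25 + 36 + 23 + 6 + 10 + 9 + 13 = 122; the blank must be 125 − 122 = 3.
Column 2 has 28 + 3 + 15 + 16 + 36 + 1 + 7 = 106; the blank must be 125 − 106 = 19.
Column 1 has 1 + 23 + 25 + 17 + 1 + 21 + 10 = 98; the blank must be 125 − 98 = 27.
Row 7 has 27 + 1 + 14 + 4 + 25 + 27 + 2 = 100; the blank must be 125 − 100 = 25.
Row 2 has 23 + 19 + 34 + 6 + 9 + 20 − 9 = 102; the blank must be 125 − 102 = 23.

x = 3, z = 19, p = 23, b = 25, q = 27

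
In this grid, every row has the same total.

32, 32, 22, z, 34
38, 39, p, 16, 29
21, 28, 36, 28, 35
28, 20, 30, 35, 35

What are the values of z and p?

Row 3 sums to 148 and so does row 4; that's the common total.
In row 1 the known cells total 120, leaving 148 − 120 = 28.
In row 2 the known cells total 122, leaving 148 − 122 = 26.

z = 28, p = 26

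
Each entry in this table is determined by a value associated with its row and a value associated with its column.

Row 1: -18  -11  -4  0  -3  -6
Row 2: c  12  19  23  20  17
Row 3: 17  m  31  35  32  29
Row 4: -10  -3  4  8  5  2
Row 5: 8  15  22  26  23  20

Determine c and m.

c = 5, m = 24

The difference between any two rows is the same in every column — this is an addition table with the headers hidden.
Row 2 minus row 1 is 19 − (-4) = 23, so its entry in column 1 is -18 + 23 = 5.
Row 3 minus row 1 is 31 − (-4) = 35, so its entry in column 2 is -11 + 35 = 24.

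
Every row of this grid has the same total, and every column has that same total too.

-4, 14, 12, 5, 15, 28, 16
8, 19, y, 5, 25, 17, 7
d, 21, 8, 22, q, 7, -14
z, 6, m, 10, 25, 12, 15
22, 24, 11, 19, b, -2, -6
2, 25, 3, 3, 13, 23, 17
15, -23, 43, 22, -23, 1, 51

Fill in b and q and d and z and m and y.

b = 18, q = 13, d = 29, z = 14, m = 4, y = 5

Rows 1 and 6 both sum to 86, so that's the common total.
Row 5: 22 + 24 + 11 + 19 − 2 − 6 = 68, so its missing entry is 86 − 68 = 18.
Column 5: 15 + 25 + 25 + 18 + 13 − 23 = 73, so its missing entry is 86 − 73 = 13.
Row 2: 8 + 19 + 5 + 25 + 17 + 7 = 81, so its missing entry is 86 − 81 = 5.
Row 3: 21 + 8 + 22 + 13 + 7 − 14 = 57, so its missing entry is 86 − 57 = 29.
Column 1: -4 + 8 + 29 + 22 + 2 + 15 = 72, so its missing entry is 86 − 72 = 14.
Row 4: 14 + 6 + 10 + 25 + 12 + 15 = 82, so its missing entry is 86 − 82 = 4.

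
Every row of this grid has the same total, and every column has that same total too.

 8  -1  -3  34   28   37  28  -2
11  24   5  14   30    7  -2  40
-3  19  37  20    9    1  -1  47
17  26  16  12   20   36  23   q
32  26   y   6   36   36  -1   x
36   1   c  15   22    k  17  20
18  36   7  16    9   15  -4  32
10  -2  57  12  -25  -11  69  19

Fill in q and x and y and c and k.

q = -21, x = -6, y = 0, c = 10, k = 8

Rows 1 and 2 both sum to 129, so that's the common total.
The known cells in column 6 total 121, leaving 129 − 121 = 8 for the blank.
The known cells in row 4 total 150, leaving 129 − 150 = -21 for the blank.
The known cells in column 8 total 135, leaving 129 − 135 = -6 for the blank.
The known cells in row 5 total 129, leaving 129 − 129 = 0 for the blank.
The known cells in row 6 total 119, leaving 129 − 119 = 10 for the blank.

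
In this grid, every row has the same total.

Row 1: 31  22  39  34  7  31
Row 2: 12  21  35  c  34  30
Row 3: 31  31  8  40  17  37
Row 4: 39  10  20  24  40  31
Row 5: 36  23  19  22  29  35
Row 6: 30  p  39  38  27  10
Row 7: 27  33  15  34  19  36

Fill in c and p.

c = 32, p = 20

Rows 1 and 4 both add up to 164, so every row sums to 164.
Row 2: 12 + 21 + 35 + 34 + 30 = 132, so the missing entry is 164 − 132 = 32.
Row 6: 30 + 39 + 38 + 27 + 10 = 144, so the missing entry is 164 − 144 = 20.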